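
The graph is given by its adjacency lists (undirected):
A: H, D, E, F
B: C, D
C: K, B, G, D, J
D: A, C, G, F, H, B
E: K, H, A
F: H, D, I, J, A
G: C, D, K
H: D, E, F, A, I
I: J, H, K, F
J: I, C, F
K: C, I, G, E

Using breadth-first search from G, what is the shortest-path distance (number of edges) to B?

2

Level 0: G
Level 1: C, D, K
Level 2: A, B, E, F, H, I, J
B first appears at level 2.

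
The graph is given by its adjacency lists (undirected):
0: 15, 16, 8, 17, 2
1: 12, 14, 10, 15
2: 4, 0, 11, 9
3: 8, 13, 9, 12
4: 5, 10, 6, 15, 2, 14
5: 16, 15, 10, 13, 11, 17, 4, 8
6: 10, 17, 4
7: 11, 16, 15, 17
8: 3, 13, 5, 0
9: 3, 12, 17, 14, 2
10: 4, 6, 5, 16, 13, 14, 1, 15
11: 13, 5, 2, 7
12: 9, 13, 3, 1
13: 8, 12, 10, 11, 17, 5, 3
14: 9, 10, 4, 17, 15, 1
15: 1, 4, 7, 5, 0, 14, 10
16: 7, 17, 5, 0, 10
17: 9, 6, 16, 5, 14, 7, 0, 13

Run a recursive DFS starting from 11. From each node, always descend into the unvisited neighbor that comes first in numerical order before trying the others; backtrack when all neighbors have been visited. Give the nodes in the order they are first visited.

11 -> 2 -> 0 -> 8 -> 3 -> 9 -> 12 -> 1 -> 10 -> 4 -> 5 -> 13 -> 17 -> 6 -> 7 -> 15 -> 14 -> 16

Visit 11
11 → 2
2 → 0
0 → 8
8 → 3
3 → 9
9 → 12
12 → 1
1 → 10
10 → 4
4 → 5
5 → 13
13 → 17
17 → 6
17 → 7
7 → 15
15 → 14
7 → 16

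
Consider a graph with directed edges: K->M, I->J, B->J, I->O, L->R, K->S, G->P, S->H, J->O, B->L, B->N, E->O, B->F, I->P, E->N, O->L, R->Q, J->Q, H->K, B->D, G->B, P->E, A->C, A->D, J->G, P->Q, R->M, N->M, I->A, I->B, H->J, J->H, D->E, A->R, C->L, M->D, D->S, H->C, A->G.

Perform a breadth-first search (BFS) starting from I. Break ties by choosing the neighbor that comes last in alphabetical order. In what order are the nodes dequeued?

Visit I; enqueue P, O, J, B, A → queue [P, O, J, B, A]
Visit P; enqueue Q, E → queue [O, J, B, A, Q, E]
Visit O; enqueue L → queue [J, B, A, Q, E, L]
Visit J; enqueue H, G → queue [B, A, Q, E, L, H, G]
Visit B; enqueue N, F, D → queue [A, Q, E, L, H, G, N, F, D]
Visit A; enqueue R, C → queue [Q, E, L, H, G, N, F, D, R, C]
Visit Q → queue [E, L, H, G, N, F, D, R, C]
Visit E → queue [L, H, G, N, F, D, R, C]
Visit L → queue [H, G, N, F, D, R, C]
Visit H; enqueue K → queue [G, N, F, D, R, C, K]
Visit G → queue [N, F, D, R, C, K]
Visit N; enqueue M → queue [F, D, R, C, K, M]
Visit F → queue [D, R, C, K, M]
Visit D; enqueue S → queue [R, C, K, M, S]
Visit R → queue [C, K, M, S]
Visit C → queue [K, M, S]
Visit K → queue [M, S]
Visit M → queue [S]
Visit S → queue []

I -> P -> O -> J -> B -> A -> Q -> E -> L -> H -> G -> N -> F -> D -> R -> C -> K -> M -> S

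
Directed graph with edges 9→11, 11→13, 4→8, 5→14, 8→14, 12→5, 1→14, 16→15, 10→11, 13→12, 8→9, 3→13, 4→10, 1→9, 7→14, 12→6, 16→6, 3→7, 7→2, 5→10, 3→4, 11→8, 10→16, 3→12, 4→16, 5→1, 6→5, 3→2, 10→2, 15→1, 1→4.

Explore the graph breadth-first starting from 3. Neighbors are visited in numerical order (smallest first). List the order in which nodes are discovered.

3 -> 2 -> 4 -> 7 -> 12 -> 13 -> 8 -> 10 -> 16 -> 14 -> 5 -> 6 -> 9 -> 11 -> 15 -> 1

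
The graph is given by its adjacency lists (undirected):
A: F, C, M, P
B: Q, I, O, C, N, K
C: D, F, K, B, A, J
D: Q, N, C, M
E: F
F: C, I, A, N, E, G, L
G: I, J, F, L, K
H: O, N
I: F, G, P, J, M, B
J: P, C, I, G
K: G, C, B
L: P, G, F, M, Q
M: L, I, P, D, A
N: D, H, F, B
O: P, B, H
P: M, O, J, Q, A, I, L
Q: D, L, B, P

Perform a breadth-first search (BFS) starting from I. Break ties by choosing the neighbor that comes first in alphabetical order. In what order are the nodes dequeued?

Visit I; enqueue B, F, G, J, M, P → queue [B, F, G, J, M, P]
Visit B; enqueue C, K, N, O, Q → queue [F, G, J, M, P, C, K, N, O, Q]
Visit F; enqueue A, E, L → queue [G, J, M, P, C, K, N, O, Q, A, E, L]
Visit G → queue [J, M, P, C, K, N, O, Q, A, E, L]
Visit J → queue [M, P, C, K, N, O, Q, A, E, L]
Visit M; enqueue D → queue [P, C, K, N, O, Q, A, E, L, D]
Visit P → queue [C, K, N, O, Q, A, E, L, D]
Visit C → queue [K, N, O, Q, A, E, L, D]
Visit K → queue [N, O, Q, A, E, L, D]
Visit N; enqueue H → queue [O, Q, A, E, L, D, H]
Visit O → queue [Q, A, E, L, D, H]
Visit Q → queue [A, E, L, D, H]
Visit A → queue [E, L, D, H]
Visit E → queue [L, D, H]
Visit L → queue [D, H]
Visit D → queue [H]
Visit H → queue []

I, B, F, G, J, M, P, C, K, N, O, Q, A, E, L, D, H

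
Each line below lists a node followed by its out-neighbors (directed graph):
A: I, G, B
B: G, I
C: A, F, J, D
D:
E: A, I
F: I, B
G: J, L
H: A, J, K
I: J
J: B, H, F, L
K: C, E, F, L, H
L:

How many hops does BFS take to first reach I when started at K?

Level 0: K
Level 1: C, E, F, H, L
Level 2: A, B, D, I, J
Level 3: G
I first appears at level 2.

2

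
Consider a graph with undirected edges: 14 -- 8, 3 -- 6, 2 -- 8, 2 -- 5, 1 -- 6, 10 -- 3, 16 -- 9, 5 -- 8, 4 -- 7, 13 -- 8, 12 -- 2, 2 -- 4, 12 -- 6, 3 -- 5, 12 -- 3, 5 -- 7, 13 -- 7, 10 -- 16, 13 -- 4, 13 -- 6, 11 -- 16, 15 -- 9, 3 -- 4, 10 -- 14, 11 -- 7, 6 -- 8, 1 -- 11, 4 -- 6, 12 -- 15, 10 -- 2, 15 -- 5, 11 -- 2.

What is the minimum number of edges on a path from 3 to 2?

Level 0: 3
Level 1: 4, 5, 6, 10, 12
Level 2: 1, 2, 7, 8, 13, 14, 15, 16
Level 3: 9, 11
2 first appears at level 2.

2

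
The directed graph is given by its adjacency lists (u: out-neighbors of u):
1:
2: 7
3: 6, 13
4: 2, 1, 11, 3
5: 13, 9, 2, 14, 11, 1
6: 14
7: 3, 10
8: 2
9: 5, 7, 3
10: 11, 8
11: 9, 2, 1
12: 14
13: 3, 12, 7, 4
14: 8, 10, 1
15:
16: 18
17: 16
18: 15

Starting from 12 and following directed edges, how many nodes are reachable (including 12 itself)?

BFS from 12 visits: 12, 14, 1, 8, 10, 2, 11, 7, 9, 3, 5, 6, 13, 4
Reachable nodes: 14 of 18 total.

14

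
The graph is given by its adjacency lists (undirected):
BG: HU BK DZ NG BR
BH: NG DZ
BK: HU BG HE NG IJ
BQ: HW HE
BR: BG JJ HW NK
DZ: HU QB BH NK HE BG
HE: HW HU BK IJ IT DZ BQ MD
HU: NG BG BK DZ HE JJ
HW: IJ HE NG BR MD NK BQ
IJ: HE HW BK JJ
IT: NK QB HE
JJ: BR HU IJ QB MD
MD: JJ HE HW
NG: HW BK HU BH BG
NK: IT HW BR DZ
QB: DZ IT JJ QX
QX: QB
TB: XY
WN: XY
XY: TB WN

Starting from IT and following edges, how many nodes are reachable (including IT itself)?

BFS from IT visits: IT, NK, QB, HE, HW, BR, DZ, JJ, QX, HU, BK, IJ, BQ, MD, NG, BG, BH
Reachable nodes: 17 of 20 total.

17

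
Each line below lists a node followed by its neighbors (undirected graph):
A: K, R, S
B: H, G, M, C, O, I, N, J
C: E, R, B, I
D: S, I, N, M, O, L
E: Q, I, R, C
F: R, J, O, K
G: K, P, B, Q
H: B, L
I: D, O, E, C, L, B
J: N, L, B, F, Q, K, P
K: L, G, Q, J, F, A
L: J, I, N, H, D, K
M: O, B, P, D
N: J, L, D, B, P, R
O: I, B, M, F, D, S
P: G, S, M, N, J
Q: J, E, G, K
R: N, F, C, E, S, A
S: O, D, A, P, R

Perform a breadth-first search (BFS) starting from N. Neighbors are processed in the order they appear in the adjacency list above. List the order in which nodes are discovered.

N → J → L → D → B → P → R → F → Q → K → I → H → S → M → O → G → C → E → A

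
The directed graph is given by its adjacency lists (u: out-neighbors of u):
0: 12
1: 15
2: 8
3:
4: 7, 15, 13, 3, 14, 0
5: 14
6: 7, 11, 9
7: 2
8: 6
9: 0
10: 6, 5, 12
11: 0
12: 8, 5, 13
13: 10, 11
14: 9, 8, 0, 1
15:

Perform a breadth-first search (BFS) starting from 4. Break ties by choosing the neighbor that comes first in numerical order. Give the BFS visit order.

4 -> 0 -> 3 -> 7 -> 13 -> 14 -> 15 -> 12 -> 2 -> 10 -> 11 -> 1 -> 8 -> 9 -> 5 -> 6

Visit 4; enqueue 0, 3, 7, 13, 14, 15 → queue [0, 3, 7, 13, 14, 15]
Visit 0; enqueue 12 → queue [3, 7, 13, 14, 15, 12]
Visit 3 → queue [7, 13, 14, 15, 12]
Visit 7; enqueue 2 → queue [13, 14, 15, 12, 2]
Visit 13; enqueue 10, 11 → queue [14, 15, 12, 2, 10, 11]
Visit 14; enqueue 1, 8, 9 → queue [15, 12, 2, 10, 11, 1, 8, 9]
Visit 15 → queue [12, 2, 10, 11, 1, 8, 9]
Visit 12; enqueue 5 → queue [2, 10, 11, 1, 8, 9, 5]
Visit 2 → queue [10, 11, 1, 8, 9, 5]
Visit 10; enqueue 6 → queue [11, 1, 8, 9, 5, 6]
Visit 11 → queue [1, 8, 9, 5, 6]
Visit 1 → queue [8, 9, 5, 6]
Visit 8 → queue [9, 5, 6]
Visit 9 → queue [5, 6]
Visit 5 → queue [6]
Visit 6 → queue []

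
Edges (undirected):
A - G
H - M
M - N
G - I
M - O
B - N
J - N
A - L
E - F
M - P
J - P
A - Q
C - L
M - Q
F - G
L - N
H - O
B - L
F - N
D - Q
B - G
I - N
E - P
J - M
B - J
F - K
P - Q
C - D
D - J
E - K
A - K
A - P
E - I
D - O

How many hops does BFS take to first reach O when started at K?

Level 0: K
Level 1: A, E, F
Level 2: G, I, L, N, P, Q
Level 3: B, C, D, J, M
Level 4: H, O
O first appears at level 4.

4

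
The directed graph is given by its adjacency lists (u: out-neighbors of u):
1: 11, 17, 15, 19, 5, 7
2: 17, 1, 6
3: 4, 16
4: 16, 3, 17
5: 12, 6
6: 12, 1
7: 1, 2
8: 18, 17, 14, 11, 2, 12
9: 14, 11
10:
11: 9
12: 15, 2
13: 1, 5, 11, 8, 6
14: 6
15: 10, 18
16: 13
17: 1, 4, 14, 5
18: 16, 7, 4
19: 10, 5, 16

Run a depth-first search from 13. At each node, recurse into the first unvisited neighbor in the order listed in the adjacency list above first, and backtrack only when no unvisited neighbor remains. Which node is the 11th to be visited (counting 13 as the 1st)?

16

Visit 13
13 → 1
1 → 11
11 → 9
9 → 14
14 → 6
6 → 12
12 → 15
15 → 10
15 → 18
18 → 16
18 → 7
7 → 2
2 → 17
17 → 4
4 → 3
17 → 5
1 → 19
13 → 8

Visit order: 13, 1, 11, 9, 14, 6, 12, 15, 10, 18, 16, 7, 2, 17, 4, 3, 5, 19, 8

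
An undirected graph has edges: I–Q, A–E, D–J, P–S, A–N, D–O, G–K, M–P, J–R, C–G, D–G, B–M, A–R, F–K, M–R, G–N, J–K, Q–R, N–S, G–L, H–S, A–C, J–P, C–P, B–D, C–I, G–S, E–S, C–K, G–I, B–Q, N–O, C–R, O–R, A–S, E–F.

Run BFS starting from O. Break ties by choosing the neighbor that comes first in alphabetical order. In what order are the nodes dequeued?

Visit O; enqueue D, N, R → queue [D, N, R]
Visit D; enqueue B, G, J → queue [N, R, B, G, J]
Visit N; enqueue A, S → queue [R, B, G, J, A, S]
Visit R; enqueue C, M, Q → queue [B, G, J, A, S, C, M, Q]
Visit B → queue [G, J, A, S, C, M, Q]
Visit G; enqueue I, K, L → queue [J, A, S, C, M, Q, I, K, L]
Visit J; enqueue P → queue [A, S, C, M, Q, I, K, L, P]
Visit A; enqueue E → queue [S, C, M, Q, I, K, L, P, E]
Visit S; enqueue H → queue [C, M, Q, I, K, L, P, E, H]
Visit C → queue [M, Q, I, K, L, P, E, H]
Visit M → queue [Q, I, K, L, P, E, H]
Visit Q → queue [I, K, L, P, E, H]
Visit I → queue [K, L, P, E, H]
Visit K; enqueue F → queue [L, P, E, H, F]
Visit L → queue [P, E, H, F]
Visit P → queue [E, H, F]
Visit E → queue [H, F]
Visit H → queue [F]
Visit F → queue []

O, D, N, R, B, G, J, A, S, C, M, Q, I, K, L, P, E, H, F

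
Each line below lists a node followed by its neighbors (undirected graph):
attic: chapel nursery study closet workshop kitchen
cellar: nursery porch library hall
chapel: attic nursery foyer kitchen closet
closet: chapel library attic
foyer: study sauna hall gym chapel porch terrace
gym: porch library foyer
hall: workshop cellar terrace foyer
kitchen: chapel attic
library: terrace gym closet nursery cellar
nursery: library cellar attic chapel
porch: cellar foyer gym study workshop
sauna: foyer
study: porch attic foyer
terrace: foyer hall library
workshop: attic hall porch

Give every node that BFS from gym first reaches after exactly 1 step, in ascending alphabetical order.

foyer, library, porch

Level 0: gym
Level 1: foyer, library, porch
Level 2: cellar, chapel, closet, hall, nursery, sauna, study, terrace, workshop
Level 3: attic, kitchen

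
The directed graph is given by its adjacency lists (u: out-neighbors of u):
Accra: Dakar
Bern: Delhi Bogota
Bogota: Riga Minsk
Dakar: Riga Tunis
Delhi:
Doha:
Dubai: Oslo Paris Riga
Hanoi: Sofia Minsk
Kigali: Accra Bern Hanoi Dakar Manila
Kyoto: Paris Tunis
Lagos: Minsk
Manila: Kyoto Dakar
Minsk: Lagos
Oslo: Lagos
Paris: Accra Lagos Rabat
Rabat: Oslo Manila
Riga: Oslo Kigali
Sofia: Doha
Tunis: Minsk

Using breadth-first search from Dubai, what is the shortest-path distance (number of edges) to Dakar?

3

Level 0: Dubai
Level 1: Oslo, Paris, Riga
Level 2: Accra, Kigali, Lagos, Rabat
Level 3: Bern, Dakar, Hanoi, Manila, Minsk
Level 4: Bogota, Delhi, Kyoto, Sofia, Tunis
Level 5: Doha
Dakar first appears at level 3.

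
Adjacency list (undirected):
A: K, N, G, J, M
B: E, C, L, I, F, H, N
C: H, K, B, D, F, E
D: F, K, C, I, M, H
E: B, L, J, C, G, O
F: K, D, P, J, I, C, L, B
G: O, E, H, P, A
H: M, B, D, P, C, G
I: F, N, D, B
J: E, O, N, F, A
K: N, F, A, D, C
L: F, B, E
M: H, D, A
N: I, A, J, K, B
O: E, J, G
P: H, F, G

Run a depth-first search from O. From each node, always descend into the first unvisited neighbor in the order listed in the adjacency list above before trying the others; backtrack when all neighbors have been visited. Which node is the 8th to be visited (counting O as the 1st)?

F

Visit O
O → E
E → B
B → C
C → H
H → M
M → D
D → F
F → K
K → N
N → I
N → A
A → G
G → P
A → J
F → L

Visit order: O, E, B, C, H, M, D, F, K, N, I, A, G, P, J, L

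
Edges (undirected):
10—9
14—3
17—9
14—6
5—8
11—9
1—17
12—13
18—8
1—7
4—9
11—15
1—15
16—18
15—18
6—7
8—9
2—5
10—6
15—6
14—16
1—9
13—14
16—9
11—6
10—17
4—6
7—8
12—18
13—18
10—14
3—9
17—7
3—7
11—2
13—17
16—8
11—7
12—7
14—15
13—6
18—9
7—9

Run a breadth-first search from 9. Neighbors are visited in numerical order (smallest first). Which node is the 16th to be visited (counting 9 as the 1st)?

5

Visit 9; enqueue 1, 3, 4, 7, 8, 10, 11, 16, 17, 18 → queue [1, 3, 4, 7, 8, 10, 11, 16, 17, 18]
Visit 1; enqueue 15 → queue [3, 4, 7, 8, 10, 11, 16, 17, 18, 15]
Visit 3; enqueue 14 → queue [4, 7, 8, 10, 11, 16, 17, 18, 15, 14]
Visit 4; enqueue 6 → queue [7, 8, 10, 11, 16, 17, 18, 15, 14, 6]
Visit 7; enqueue 12 → queue [8, 10, 11, 16, 17, 18, 15, 14, 6, 12]
Visit 8; enqueue 5 → queue [10, 11, 16, 17, 18, 15, 14, 6, 12, 5]
Visit 10 → queue [11, 16, 17, 18, 15, 14, 6, 12, 5]
Visit 11; enqueue 2 → queue [16, 17, 18, 15, 14, 6, 12, 5, 2]
Visit 16 → queue [17, 18, 15, 14, 6, 12, 5, 2]
Visit 17; enqueue 13 → queue [18, 15, 14, 6, 12, 5, 2, 13]
Visit 18 → queue [15, 14, 6, 12, 5, 2, 13]
Visit 15 → queue [14, 6, 12, 5, 2, 13]
Visit 14 → queue [6, 12, 5, 2, 13]
Visit 6 → queue [12, 5, 2, 13]
Visit 12 → queue [5, 2, 13]
Visit 5 → queue [2, 13]
Visit 2 → queue [13]
Visit 13 → queue []

Visit order: 9, 1, 3, 4, 7, 8, 10, 11, 16, 17, 18, 15, 14, 6, 12, 5, 2, 13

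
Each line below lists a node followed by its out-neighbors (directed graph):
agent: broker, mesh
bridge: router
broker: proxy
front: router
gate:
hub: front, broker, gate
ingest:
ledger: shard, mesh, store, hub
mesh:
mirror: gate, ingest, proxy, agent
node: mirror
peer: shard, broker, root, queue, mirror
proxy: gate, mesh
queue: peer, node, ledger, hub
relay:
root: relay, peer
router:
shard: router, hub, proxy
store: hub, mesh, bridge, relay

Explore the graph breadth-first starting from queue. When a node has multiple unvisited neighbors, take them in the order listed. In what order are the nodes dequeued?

queue -> peer -> node -> ledger -> hub -> shard -> broker -> root -> mirror -> mesh -> store -> front -> gate -> router -> proxy -> relay -> ingest -> agent -> bridge

Visit queue; enqueue peer, node, ledger, hub → queue [peer, node, ledger, hub]
Visit peer; enqueue shard, broker, root, mirror → queue [node, ledger, hub, shard, broker, root, mirror]
Visit node → queue [ledger, hub, shard, broker, root, mirror]
Visit ledger; enqueue mesh, store → queue [hub, shard, broker, root, mirror, mesh, store]
Visit hub; enqueue front, gate → queue [shard, broker, root, mirror, mesh, store, front, gate]
Visit shard; enqueue router, proxy → queue [broker, root, mirror, mesh, store, front, gate, router, proxy]
Visit broker → queue [root, mirror, mesh, store, front, gate, router, proxy]
Visit root; enqueue relay → queue [mirror, mesh, store, front, gate, router, proxy, relay]
Visit mirror; enqueue ingest, agent → queue [mesh, store, front, gate, router, proxy, relay, ingest, agent]
Visit mesh → queue [store, front, gate, router, proxy, relay, ingest, agent]
Visit store; enqueue bridge → queue [front, gate, router, proxy, relay, ingest, agent, bridge]
Visit front → queue [gate, router, proxy, relay, ingest, agent, bridge]
Visit gate → queue [router, proxy, relay, ingest, agent, bridge]
Visit router → queue [proxy, relay, ingest, agent, bridge]
Visit proxy → queue [relay, ingest, agent, bridge]
Visit relay → queue [ingest, agent, bridge]
Visit ingest → queue [agent, bridge]
Visit agent → queue [bridge]
Visit bridge → queue []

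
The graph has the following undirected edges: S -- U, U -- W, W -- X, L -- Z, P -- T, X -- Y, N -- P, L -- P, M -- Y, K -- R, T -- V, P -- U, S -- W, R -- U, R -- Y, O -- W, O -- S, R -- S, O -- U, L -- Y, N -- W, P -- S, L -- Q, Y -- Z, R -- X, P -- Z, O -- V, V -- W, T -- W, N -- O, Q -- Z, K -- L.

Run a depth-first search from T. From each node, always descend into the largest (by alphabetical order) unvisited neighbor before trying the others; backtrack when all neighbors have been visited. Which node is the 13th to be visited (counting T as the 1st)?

O

Visit T
T → W
W → X
X → Y
Y → Z
Z → Q
Q → L
L → P
P → U
U → S
S → R
R → K
S → O
O → V
O → N
Y → M

Visit order: T, W, X, Y, Z, Q, L, P, U, S, R, K, O, V, N, M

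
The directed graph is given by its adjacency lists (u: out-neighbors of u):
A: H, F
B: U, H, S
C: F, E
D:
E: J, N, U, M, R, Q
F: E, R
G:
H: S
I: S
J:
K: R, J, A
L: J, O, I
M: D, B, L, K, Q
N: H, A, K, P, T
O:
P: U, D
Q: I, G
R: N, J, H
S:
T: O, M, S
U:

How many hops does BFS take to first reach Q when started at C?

2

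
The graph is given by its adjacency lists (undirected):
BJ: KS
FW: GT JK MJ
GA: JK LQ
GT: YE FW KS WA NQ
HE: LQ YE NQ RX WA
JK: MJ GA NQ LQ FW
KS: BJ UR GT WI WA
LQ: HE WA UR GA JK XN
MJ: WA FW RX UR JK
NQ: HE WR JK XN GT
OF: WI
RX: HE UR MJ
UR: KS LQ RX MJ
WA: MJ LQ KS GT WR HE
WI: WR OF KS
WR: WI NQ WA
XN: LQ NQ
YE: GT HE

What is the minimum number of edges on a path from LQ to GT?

2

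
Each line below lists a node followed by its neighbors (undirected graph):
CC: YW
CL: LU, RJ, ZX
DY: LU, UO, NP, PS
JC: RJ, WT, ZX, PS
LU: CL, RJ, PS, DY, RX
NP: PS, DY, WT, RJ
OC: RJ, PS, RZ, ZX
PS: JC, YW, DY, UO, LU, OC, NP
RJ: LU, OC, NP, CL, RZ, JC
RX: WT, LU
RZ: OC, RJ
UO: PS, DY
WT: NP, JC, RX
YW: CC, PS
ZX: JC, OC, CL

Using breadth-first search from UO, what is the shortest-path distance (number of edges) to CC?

3

Level 0: UO
Level 1: DY, PS
Level 2: JC, LU, NP, OC, YW
Level 3: CC, CL, RJ, RX, RZ, WT, ZX
CC first appears at level 3.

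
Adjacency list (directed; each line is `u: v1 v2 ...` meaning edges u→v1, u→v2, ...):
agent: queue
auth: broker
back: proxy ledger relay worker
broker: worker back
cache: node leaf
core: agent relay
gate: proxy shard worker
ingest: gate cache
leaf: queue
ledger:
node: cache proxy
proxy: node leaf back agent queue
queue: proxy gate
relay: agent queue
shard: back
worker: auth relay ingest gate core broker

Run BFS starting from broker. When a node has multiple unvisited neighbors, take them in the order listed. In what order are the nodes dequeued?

Visit broker; enqueue worker, back → queue [worker, back]
Visit worker; enqueue auth, relay, ingest, gate, core → queue [back, auth, relay, ingest, gate, core]
Visit back; enqueue proxy, ledger → queue [auth, relay, ingest, gate, core, proxy, ledger]
Visit auth → queue [relay, ingest, gate, core, proxy, ledger]
Visit relay; enqueue agent, queue → queue [ingest, gate, core, proxy, ledger, agent, queue]
Visit ingest; enqueue cache → queue [gate, core, proxy, ledger, agent, queue, cache]
Visit gate; enqueue shard → queue [core, proxy, ledger, agent, queue, cache, shard]
Visit core → queue [proxy, ledger, agent, queue, cache, shard]
Visit proxy; enqueue node, leaf → queue [ledger, agent, queue, cache, shard, node, leaf]
Visit ledger → queue [agent, queue, cache, shard, node, leaf]
Visit agent → queue [queue, cache, shard, node, leaf]
Visit queue → queue [cache, shard, node, leaf]
Visit cache → queue [shard, node, leaf]
Visit shard → queue [node, leaf]
Visit node → queue [leaf]
Visit leaf → queue []

broker worker back auth relay ingest gate core proxy ledger agent queue cache shard node leaf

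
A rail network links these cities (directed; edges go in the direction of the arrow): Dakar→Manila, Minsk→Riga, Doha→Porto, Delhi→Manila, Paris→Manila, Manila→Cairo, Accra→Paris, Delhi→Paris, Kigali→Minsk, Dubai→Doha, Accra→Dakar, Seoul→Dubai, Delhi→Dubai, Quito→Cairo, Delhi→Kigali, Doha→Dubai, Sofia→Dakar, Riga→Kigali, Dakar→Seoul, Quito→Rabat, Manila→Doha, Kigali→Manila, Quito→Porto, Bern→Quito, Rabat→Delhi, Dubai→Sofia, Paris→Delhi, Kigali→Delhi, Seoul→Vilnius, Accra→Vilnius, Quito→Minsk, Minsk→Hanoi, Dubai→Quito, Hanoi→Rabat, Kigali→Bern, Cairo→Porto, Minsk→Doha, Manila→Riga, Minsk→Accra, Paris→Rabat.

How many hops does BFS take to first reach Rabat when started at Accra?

2

Level 0: Accra
Level 1: Dakar, Paris, Vilnius
Level 2: Delhi, Manila, Rabat, Seoul
Level 3: Cairo, Doha, Dubai, Kigali, Riga
Level 4: Bern, Minsk, Porto, Quito, Sofia
Level 5: Hanoi
Rabat first appears at level 2.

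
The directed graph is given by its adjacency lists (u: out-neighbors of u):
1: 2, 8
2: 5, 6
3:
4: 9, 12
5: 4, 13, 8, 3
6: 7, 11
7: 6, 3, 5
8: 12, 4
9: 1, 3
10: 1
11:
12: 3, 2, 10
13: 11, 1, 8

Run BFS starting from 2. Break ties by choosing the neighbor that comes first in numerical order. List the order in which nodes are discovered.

2 → 5 → 6 → 3 → 4 → 8 → 13 → 7 → 11 → 9 → 12 → 1 → 10

Visit 2; enqueue 5, 6 → queue [5, 6]
Visit 5; enqueue 3, 4, 8, 13 → queue [6, 3, 4, 8, 13]
Visit 6; enqueue 7, 11 → queue [3, 4, 8, 13, 7, 11]
Visit 3 → queue [4, 8, 13, 7, 11]
Visit 4; enqueue 9, 12 → queue [8, 13, 7, 11, 9, 12]
Visit 8 → queue [13, 7, 11, 9, 12]
Visit 13; enqueue 1 → queue [7, 11, 9, 12, 1]
Visit 7 → queue [11, 9, 12, 1]
Visit 11 → queue [9, 12, 1]
Visit 9 → queue [12, 1]
Visit 12; enqueue 10 → queue [1, 10]
Visit 1 → queue [10]
Visit 10 → queue []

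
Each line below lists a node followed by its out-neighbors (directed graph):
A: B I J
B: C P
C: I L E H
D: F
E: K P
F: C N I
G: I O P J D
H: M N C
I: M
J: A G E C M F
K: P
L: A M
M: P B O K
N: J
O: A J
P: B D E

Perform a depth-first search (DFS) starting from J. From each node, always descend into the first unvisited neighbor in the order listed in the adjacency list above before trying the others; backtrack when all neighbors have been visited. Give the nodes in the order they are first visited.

Visit J
J → A
A → B
B → C
C → I
I → M
M → P
P → D
D → F
F → N
P → E
E → K
M → O
C → L
C → H
J → G

J A B C I M P D F N E K O L H G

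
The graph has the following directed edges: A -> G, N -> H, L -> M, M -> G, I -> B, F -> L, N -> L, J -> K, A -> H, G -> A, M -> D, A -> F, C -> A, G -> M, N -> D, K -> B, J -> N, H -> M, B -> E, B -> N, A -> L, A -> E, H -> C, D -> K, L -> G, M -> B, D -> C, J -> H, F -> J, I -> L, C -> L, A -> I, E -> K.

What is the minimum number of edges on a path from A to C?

Level 0: A
Level 1: E, F, G, H, I, L
Level 2: B, C, J, K, M
Level 3: D, N
C first appears at level 2.

2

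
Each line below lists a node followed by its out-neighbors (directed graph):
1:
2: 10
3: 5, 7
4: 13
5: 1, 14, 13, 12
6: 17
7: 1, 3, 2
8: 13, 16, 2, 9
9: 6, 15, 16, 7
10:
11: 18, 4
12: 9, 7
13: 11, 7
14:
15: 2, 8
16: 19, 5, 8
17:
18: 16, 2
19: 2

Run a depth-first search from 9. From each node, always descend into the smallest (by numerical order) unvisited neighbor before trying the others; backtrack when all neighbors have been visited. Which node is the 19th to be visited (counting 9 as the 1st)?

15

Visit 9
9 → 6
6 → 17
9 → 7
7 → 1
7 → 2
2 → 10
7 → 3
3 → 5
5 → 12
5 → 13
13 → 11
11 → 4
11 → 18
18 → 16
16 → 8
16 → 19
5 → 14
9 → 15

Visit order: 9, 6, 17, 7, 1, 2, 10, 3, 5, 12, 13, 11, 4, 18, 16, 8, 19, 14, 15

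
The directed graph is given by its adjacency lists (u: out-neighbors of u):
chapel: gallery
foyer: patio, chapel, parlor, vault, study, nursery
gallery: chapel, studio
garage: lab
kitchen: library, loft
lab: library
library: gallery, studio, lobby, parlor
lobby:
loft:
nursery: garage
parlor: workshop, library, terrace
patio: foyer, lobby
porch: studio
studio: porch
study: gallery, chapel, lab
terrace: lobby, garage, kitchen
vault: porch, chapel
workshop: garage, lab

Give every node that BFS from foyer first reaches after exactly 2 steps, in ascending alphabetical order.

gallery, garage, lab, library, lobby, porch, terrace, workshop

Level 0: foyer
Level 1: chapel, nursery, parlor, patio, study, vault
Level 2: gallery, garage, lab, library, lobby, porch, terrace, workshop
Level 3: kitchen, studio
Level 4: loft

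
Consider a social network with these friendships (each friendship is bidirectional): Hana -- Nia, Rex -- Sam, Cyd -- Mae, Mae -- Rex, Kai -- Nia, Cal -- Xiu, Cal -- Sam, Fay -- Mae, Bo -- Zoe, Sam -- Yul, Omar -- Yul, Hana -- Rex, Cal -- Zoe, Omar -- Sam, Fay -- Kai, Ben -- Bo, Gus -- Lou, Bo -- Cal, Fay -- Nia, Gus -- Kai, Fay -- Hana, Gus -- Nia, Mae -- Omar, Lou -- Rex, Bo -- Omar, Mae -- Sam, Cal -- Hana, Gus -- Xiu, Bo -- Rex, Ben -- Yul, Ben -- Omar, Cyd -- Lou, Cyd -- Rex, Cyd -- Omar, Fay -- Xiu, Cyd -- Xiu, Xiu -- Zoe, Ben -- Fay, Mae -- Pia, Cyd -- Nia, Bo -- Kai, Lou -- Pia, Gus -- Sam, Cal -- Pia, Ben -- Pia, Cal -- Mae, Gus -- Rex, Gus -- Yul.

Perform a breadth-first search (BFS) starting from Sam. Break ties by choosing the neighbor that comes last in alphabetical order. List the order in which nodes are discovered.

Sam, Yul, Rex, Omar, Mae, Gus, Cal, Ben, Lou, Hana, Cyd, Bo, Pia, Fay, Xiu, Nia, Kai, Zoe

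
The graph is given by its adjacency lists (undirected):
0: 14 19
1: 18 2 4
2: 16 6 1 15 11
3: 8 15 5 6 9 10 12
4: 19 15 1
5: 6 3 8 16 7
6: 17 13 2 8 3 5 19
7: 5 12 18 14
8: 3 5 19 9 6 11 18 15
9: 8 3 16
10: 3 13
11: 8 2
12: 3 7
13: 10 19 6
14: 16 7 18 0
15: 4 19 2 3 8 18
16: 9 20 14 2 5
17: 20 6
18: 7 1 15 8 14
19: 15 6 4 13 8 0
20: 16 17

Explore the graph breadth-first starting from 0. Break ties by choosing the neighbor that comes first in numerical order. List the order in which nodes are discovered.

Visit 0; enqueue 14, 19 → queue [14, 19]
Visit 14; enqueue 7, 16, 18 → queue [19, 7, 16, 18]
Visit 19; enqueue 4, 6, 8, 13, 15 → queue [7, 16, 18, 4, 6, 8, 13, 15]
Visit 7; enqueue 5, 12 → queue [16, 18, 4, 6, 8, 13, 15, 5, 12]
Visit 16; enqueue 2, 9, 20 → queue [18, 4, 6, 8, 13, 15, 5, 12, 2, 9, 20]
Visit 18; enqueue 1 → queue [4, 6, 8, 13, 15, 5, 12, 2, 9, 20, 1]
Visit 4 → queue [6, 8, 13, 15, 5, 12, 2, 9, 20, 1]
Visit 6; enqueue 3, 17 → queue [8, 13, 15, 5, 12, 2, 9, 20, 1, 3, 17]
Visit 8; enqueue 11 → queue [13, 15, 5, 12, 2, 9, 20, 1, 3, 17, 11]
Visit 13; enqueue 10 → queue [15, 5, 12, 2, 9, 20, 1, 3, 17, 11, 10]
Visit 15 → queue [5, 12, 2, 9, 20, 1, 3, 17, 11, 10]
Visit 5 → queue [12, 2, 9, 20, 1, 3, 17, 11, 10]
Visit 12 → queue [2, 9, 20, 1, 3, 17, 11, 10]
Visit 2 → queue [9, 20, 1, 3, 17, 11, 10]
Visit 9 → queue [20, 1, 3, 17, 11, 10]
Visit 20 → queue [1, 3, 17, 11, 10]
Visit 1 → queue [3, 17, 11, 10]
Visit 3 → queue [17, 11, 10]
Visit 17 → queue [11, 10]
Visit 11 → queue [10]
Visit 10 → queue []

0 14 19 7 16 18 4 6 8 13 15 5 12 2 9 20 1 3 17 11 10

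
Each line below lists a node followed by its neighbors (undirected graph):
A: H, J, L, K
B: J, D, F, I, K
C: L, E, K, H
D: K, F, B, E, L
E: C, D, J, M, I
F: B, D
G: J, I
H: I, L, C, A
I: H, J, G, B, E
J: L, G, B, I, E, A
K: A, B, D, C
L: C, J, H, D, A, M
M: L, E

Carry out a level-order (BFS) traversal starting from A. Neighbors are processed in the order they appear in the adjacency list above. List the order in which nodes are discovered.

Visit A; enqueue H, J, L, K → queue [H, J, L, K]
Visit H; enqueue I, C → queue [J, L, K, I, C]
Visit J; enqueue G, B, E → queue [L, K, I, C, G, B, E]
Visit L; enqueue D, M → queue [K, I, C, G, B, E, D, M]
Visit K → queue [I, C, G, B, E, D, M]
Visit I → queue [C, G, B, E, D, M]
Visit C → queue [G, B, E, D, M]
Visit G → queue [B, E, D, M]
Visit B; enqueue F → queue [E, D, M, F]
Visit E → queue [D, M, F]
Visit D → queue [M, F]
Visit M → queue [F]
Visit F → queue []

A, H, J, L, K, I, C, G, B, E, D, M, F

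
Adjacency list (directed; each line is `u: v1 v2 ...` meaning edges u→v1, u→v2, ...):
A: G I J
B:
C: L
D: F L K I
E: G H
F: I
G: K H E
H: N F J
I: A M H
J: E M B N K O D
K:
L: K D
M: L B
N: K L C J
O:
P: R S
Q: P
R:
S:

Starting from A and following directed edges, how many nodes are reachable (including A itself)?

15

BFS from A visits: A, G, I, J, K, H, E, M, B, N, O, D, F, L, C
Reachable nodes: 15 of 19 total.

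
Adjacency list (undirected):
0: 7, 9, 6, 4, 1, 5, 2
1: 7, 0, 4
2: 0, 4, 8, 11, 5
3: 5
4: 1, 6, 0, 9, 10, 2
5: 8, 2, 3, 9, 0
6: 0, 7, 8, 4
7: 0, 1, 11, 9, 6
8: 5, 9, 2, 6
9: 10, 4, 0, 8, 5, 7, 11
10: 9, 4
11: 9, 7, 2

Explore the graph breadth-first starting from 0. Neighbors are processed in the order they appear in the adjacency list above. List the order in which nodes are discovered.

Visit 0; enqueue 7, 9, 6, 4, 1, 5, 2 → queue [7, 9, 6, 4, 1, 5, 2]
Visit 7; enqueue 11 → queue [9, 6, 4, 1, 5, 2, 11]
Visit 9; enqueue 10, 8 → queue [6, 4, 1, 5, 2, 11, 10, 8]
Visit 6 → queue [4, 1, 5, 2, 11, 10, 8]
Visit 4 → queue [1, 5, 2, 11, 10, 8]
Visit 1 → queue [5, 2, 11, 10, 8]
Visit 5; enqueue 3 → queue [2, 11, 10, 8, 3]
Visit 2 → queue [11, 10, 8, 3]
Visit 11 → queue [10, 8, 3]
Visit 10 → queue [8, 3]
Visit 8 → queue [3]
Visit 3 → queue []

0, 7, 9, 6, 4, 1, 5, 2, 11, 10, 8, 3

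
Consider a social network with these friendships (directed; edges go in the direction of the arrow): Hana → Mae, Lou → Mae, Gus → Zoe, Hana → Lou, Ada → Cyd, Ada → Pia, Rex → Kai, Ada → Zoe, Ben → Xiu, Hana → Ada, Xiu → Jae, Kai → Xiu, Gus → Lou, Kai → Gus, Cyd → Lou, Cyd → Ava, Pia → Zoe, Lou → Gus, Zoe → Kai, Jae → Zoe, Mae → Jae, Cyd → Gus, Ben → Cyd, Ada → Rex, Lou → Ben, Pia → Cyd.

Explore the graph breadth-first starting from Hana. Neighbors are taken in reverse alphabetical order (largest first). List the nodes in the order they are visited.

Visit Hana; enqueue Mae, Lou, Ada → queue [Mae, Lou, Ada]
Visit Mae; enqueue Jae → queue [Lou, Ada, Jae]
Visit Lou; enqueue Gus, Ben → queue [Ada, Jae, Gus, Ben]
Visit Ada; enqueue Zoe, Rex, Pia, Cyd → queue [Jae, Gus, Ben, Zoe, Rex, Pia, Cyd]
Visit Jae → queue [Gus, Ben, Zoe, Rex, Pia, Cyd]
Visit Gus → queue [Ben, Zoe, Rex, Pia, Cyd]
Visit Ben; enqueue Xiu → queue [Zoe, Rex, Pia, Cyd, Xiu]
Visit Zoe; enqueue Kai → queue [Rex, Pia, Cyd, Xiu, Kai]
Visit Rex → queue [Pia, Cyd, Xiu, Kai]
Visit Pia → queue [Cyd, Xiu, Kai]
Visit Cyd; enqueue Ava → queue [Xiu, Kai, Ava]
Visit Xiu → queue [Kai, Ava]
Visit Kai → queue [Ava]
Visit Ava → queue []

Hana Mae Lou Ada Jae Gus Ben Zoe Rex Pia Cyd Xiu Kai Ava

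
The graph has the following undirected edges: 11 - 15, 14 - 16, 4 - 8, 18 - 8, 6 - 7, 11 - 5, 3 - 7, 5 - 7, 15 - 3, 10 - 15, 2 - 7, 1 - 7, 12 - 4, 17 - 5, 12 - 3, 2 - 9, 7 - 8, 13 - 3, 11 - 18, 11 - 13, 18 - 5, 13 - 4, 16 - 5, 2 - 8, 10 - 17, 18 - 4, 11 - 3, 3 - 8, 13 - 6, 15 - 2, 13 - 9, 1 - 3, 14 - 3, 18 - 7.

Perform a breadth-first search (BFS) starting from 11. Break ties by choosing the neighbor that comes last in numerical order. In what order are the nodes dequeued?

Visit 11; enqueue 18, 15, 13, 5, 3 → queue [18, 15, 13, 5, 3]
Visit 18; enqueue 8, 7, 4 → queue [15, 13, 5, 3, 8, 7, 4]
Visit 15; enqueue 10, 2 → queue [13, 5, 3, 8, 7, 4, 10, 2]
Visit 13; enqueue 9, 6 → queue [5, 3, 8, 7, 4, 10, 2, 9, 6]
Visit 5; enqueue 17, 16 → queue [3, 8, 7, 4, 10, 2, 9, 6, 17, 16]
Visit 3; enqueue 14, 12, 1 → queue [8, 7, 4, 10, 2, 9, 6, 17, 16, 14, 12, 1]
Visit 8 → queue [7, 4, 10, 2, 9, 6, 17, 16, 14, 12, 1]
Visit 7 → queue [4, 10, 2, 9, 6, 17, 16, 14, 12, 1]
Visit 4 → queue [10, 2, 9, 6, 17, 16, 14, 12, 1]
Visit 10 → queue [2, 9, 6, 17, 16, 14, 12, 1]
Visit 2 → queue [9, 6, 17, 16, 14, 12, 1]
Visit 9 → queue [6, 17, 16, 14, 12, 1]
Visit 6 → queue [17, 16, 14, 12, 1]
Visit 17 → queue [16, 14, 12, 1]
Visit 16 → queue [14, 12, 1]
Visit 14 → queue [12, 1]
Visit 12 → queue [1]
Visit 1 → queue []

11 -> 18 -> 15 -> 13 -> 5 -> 3 -> 8 -> 7 -> 4 -> 10 -> 2 -> 9 -> 6 -> 17 -> 16 -> 14 -> 12 -> 1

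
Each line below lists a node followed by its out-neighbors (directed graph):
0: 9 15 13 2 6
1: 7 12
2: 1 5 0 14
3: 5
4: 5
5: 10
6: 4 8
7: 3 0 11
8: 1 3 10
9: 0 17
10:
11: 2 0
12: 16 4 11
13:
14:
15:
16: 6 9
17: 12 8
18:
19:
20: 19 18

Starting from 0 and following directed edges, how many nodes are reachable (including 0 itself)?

18

BFS from 0 visits: 0, 2, 6, 9, 13, 15, 1, 5, 14, 4, 8, 17, 7, 12, 10, 3, 11, 16
Reachable nodes: 18 of 21 total.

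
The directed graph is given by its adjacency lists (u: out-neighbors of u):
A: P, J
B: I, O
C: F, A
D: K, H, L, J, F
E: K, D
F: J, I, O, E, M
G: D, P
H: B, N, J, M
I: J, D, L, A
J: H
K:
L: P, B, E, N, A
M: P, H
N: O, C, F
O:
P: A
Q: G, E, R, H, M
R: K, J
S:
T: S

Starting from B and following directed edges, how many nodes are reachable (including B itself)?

15

BFS from B visits: B, O, I, L, J, D, A, P, N, E, H, K, F, C, M
Reachable nodes: 15 of 20 total.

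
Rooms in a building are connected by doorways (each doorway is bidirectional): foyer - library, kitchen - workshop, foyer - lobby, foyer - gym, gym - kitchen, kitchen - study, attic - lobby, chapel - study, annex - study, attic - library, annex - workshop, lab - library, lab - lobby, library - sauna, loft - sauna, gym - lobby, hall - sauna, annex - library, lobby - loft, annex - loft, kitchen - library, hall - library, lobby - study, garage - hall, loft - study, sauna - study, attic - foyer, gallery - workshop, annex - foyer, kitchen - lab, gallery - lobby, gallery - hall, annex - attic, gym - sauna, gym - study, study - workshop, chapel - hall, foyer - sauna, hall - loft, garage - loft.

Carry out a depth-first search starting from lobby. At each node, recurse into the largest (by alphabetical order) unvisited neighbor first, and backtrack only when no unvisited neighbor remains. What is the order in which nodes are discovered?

Visit lobby
lobby → study
study → workshop
workshop → kitchen
kitchen → library
library → sauna
sauna → loft
loft → hall
hall → garage
hall → gallery
hall → chapel
loft → annex
annex → foyer
foyer → gym
foyer → attic
library → lab

lobby → study → workshop → kitchen → library → sauna → loft → hall → garage → gallery → chapel → annex → foyer → gym → attic → lab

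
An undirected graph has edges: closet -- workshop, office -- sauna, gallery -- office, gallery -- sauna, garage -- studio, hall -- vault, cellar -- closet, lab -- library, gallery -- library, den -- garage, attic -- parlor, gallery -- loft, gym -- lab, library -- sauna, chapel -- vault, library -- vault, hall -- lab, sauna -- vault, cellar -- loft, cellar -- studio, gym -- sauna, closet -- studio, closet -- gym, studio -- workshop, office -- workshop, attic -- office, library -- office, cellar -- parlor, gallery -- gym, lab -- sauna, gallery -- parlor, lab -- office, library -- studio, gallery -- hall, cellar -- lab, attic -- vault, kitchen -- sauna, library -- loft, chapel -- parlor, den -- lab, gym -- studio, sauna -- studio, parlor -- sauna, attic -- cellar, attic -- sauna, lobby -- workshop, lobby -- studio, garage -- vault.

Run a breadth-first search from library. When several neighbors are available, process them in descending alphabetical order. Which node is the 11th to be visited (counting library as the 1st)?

Visit library; enqueue vault, studio, sauna, office, loft, lab, gallery → queue [vault, studio, sauna, office, loft, lab, gallery]
Visit vault; enqueue hall, garage, chapel, attic → queue [studio, sauna, office, loft, lab, gallery, hall, garage, chapel, attic]
Visit studio; enqueue workshop, lobby, gym, closet, cellar → queue [sauna, office, loft, lab, gallery, hall, garage, chapel, attic, workshop, lobby, gym, closet, cellar]
Visit sauna; enqueue parlor, kitchen → queue [office, loft, lab, gallery, hall, garage, chapel, attic, workshop, lobby, gym, closet, cellar, parlor, kitchen]
Visit office → queue [loft, lab, gallery, hall, garage, chapel, attic, workshop, lobby, gym, closet, cellar, parlor, kitchen]
Visit loft → queue [lab, gallery, hall, garage, chapel, attic, workshop, lobby, gym, closet, cellar, parlor, kitchen]
Visit lab; enqueue den → queue [gallery, hall, garage, chapel, attic, workshop, lobby, gym, closet, cellar, parlor, kitchen, den]
Visit gallery → queue [hall, garage, chapel, attic, workshop, lobby, gym, closet, cellar, parlor, kitchen, den]
Visit hall → queue [garage, chapel, attic, workshop, lobby, gym, closet, cellar, parlor, kitchen, den]
Visit garage → queue [chapel, attic, workshop, lobby, gym, closet, cellar, parlor, kitchen, den]
Visit chapel → queue [attic, workshop, lobby, gym, closet, cellar, parlor, kitchen, den]
Visit attic → queue [workshop, lobby, gym, closet, cellar, parlor, kitchen, den]
Visit workshop → queue [lobby, gym, closet, cellar, parlor, kitchen, den]
Visit lobby → queue [gym, closet, cellar, parlor, kitchen, den]
Visit gym → queue [closet, cellar, parlor, kitchen, den]
Visit closet → queue [cellar, parlor, kitchen, den]
Visit cellar → queue [parlor, kitchen, den]
Visit parlor → queue [kitchen, den]
Visit kitchen → queue [den]
Visit den → queue []

Visit order: library, vault, studio, sauna, office, loft, lab, gallery, hall, garage, chapel, attic, workshop, lobby, gym, closet, cellar, parlor, kitchen, den

chapel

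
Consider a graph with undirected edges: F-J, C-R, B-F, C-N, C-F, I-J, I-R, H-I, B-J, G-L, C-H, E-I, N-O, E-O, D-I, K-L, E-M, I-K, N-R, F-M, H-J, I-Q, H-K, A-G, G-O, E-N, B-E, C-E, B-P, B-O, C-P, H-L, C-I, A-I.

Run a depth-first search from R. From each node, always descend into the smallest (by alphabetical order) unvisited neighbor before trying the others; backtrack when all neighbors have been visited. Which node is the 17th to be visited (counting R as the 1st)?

M

Visit R
R → C
C → E
E → B
B → F
F → J
J → H
H → I
I → A
A → G
G → L
L → K
G → O
O → N
I → D
I → Q
F → M
B → P

Visit order: R, C, E, B, F, J, H, I, A, G, L, K, O, N, D, Q, M, P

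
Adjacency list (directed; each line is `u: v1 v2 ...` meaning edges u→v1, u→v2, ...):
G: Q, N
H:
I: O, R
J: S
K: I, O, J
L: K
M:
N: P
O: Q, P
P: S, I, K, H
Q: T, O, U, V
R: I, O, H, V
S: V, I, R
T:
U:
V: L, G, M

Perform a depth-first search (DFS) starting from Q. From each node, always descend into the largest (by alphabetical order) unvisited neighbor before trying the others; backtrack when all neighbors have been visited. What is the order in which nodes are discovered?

Q, V, M, L, K, O, P, S, R, I, H, J, G, N, U, T

Visit Q
Q → V
V → M
V → L
L → K
K → O
O → P
P → S
S → R
R → I
R → H
K → J
V → G
G → N
Q → U
Q → T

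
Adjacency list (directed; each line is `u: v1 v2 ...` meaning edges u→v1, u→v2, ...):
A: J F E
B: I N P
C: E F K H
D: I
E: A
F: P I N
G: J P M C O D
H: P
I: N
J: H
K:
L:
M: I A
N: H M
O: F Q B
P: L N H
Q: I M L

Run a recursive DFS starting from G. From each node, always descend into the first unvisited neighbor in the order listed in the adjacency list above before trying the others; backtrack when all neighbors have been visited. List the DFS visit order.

Visit G
G → J
J → H
H → P
P → L
P → N
N → M
M → I
M → A
A → F
A → E
G → C
C → K
G → O
O → Q
O → B
G → D

G, J, H, P, L, N, M, I, A, F, E, C, K, O, Q, B, D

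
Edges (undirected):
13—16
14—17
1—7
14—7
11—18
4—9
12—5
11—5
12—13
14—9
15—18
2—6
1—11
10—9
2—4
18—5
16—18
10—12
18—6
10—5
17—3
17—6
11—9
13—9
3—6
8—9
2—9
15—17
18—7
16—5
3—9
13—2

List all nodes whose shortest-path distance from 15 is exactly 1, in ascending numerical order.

Level 0: 15
Level 1: 17, 18
Level 2: 3, 5, 6, 7, 11, 14, 16
Level 3: 1, 2, 9, 10, 12, 13
Level 4: 4, 8

17, 18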